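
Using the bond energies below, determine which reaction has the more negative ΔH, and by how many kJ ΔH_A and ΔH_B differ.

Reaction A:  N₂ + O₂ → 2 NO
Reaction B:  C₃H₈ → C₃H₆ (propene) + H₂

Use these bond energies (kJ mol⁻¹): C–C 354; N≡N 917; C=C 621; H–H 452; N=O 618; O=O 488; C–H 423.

Reaction A:
  Bonds broken (reactants):
    N≡N: 1 × 917 = 917
    O=O: 1 × 488 = 488
    Σ(broken) = 1405 kJ
  Bonds formed (products):
    N=O: 2 × 618 = 1236
    Σ(formed) = 1236 kJ
  ΔH_A = 1405 − 1236 = +169 kJ
Reaction B:
  Bonds broken (reactants):
    C–C: 2 × 354 = 708
    C–H: 8 × 423 = 3384
    Σ(broken) = 4092 kJ
  Bonds formed (products):
    C–C: 1 × 354 = 354
    C–H: 6 × 423 = 2538
    C=C: 1 × 621 = 621
    H–H: 1 × 452 = 452
    Σ(formed) = 3965 kJ
  ΔH_B = 4092 − 3965 = +127 kJ
ΔH_A − ΔH_B = +42 kJ, so reaction B has the more negative ΔH; |ΔH_A − ΔH_B| = 42 kJ.

Reaction B, by 42 kJ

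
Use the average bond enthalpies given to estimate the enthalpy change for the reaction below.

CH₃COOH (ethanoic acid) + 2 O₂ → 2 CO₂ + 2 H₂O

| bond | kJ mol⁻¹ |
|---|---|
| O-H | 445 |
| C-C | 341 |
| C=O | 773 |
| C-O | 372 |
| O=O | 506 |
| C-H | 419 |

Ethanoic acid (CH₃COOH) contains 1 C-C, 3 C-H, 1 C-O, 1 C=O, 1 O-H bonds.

Bonds broken (reactants):
  C-C: 1 × 341 = 341
  C-H: 3 × 419 = 1257
  C-O: 1 × 372 = 372
  C=O: 1 × 773 = 773
  O-H: 1 × 445 = 445
  O=O: 2 × 506 = 1012
  Σ(broken) = 4200 kJ
Bonds formed (products):
  C=O: 4 × 773 = 3092
  O-H: 4 × 445 = 1780
  Σ(formed) = 4872 kJ
ΔH = Σ(broken) − Σ(formed) = 4200 − 4872 = −672 kJ

ΔH ≈ −672 kJ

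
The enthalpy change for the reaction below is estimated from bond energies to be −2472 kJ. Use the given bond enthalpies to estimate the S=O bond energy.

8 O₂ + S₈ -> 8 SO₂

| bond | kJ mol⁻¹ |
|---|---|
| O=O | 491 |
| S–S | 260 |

Let D be the S=O bond energy.
Σ(broken) = 8×491 + 8×260 = 6008
Σ(formed) = 16×D = 16D
ΔH = Σ(broken) − Σ(formed) = (6008) − (16D) = +6008 − 16D
Setting this equal to −2472 kJ gives 16D = 8480, so D = 530 kJ/mol.

D(S=O) ≈ 530 kJ/mol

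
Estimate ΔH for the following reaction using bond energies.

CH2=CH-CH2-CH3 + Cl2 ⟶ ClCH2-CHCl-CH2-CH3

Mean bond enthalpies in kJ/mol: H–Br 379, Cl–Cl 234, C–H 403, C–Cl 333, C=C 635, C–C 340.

ΔH ≈ −137 kJ

Bonds broken (reactants):
  C–C: 2 × 340 = 680
  C–H: 8 × 403 = 3224
  C=C: 1 × 635 = 635
  Cl–Cl: 1 × 234 = 234
  Σ(broken) = 4773 kJ
Bonds formed (products):
  C–C: 3 × 340 = 1020
  C–Cl: 2 × 333 = 666
  C–H: 8 × 403 = 3224
  Σ(formed) = 4910 kJ
ΔH = Σ(broken) − Σ(formed) = 4773 − 4910 = −137 kJ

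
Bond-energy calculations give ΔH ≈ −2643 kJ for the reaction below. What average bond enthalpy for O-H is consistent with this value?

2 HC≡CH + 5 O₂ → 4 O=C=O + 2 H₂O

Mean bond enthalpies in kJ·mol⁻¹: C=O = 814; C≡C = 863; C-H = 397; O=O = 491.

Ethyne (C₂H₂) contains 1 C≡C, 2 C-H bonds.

Let D be the O-H bond energy.
Σ(broken) = 2×863 + 4×397 + 5×491 = 5769
Σ(formed) = 8×814 + 4×D = 6512 + 4D
ΔH = Σ(broken) − Σ(formed) = (5769) − (6512 + 4D) = −743 − 4D
Setting this equal to −2643 kJ gives 4D = 1900, so D = 475 kJ/mol.

D(O-H) ≈ 475 kJ/mol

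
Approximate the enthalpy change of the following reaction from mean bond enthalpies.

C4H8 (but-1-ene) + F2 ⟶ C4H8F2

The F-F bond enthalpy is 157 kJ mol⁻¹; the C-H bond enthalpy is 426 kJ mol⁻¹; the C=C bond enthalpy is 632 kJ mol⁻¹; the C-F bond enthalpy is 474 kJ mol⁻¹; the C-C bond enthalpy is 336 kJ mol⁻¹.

ΔH ≈ −495 kJ

Bonds broken (reactants):
  C-C: 2 × 336 = 672
  C-H: 8 × 426 = 3408
  C=C: 1 × 632 = 632
  F-F: 1 × 157 = 157
  Σ(broken) = 4869 kJ
Bonds formed (products):
  C-C: 3 × 336 = 1008
  C-F: 2 × 474 = 948
  C-H: 8 × 426 = 3408
  Σ(formed) = 5364 kJ
ΔH = Σ(broken) − Σ(formed) = 4869 − 5364 = −495 kJ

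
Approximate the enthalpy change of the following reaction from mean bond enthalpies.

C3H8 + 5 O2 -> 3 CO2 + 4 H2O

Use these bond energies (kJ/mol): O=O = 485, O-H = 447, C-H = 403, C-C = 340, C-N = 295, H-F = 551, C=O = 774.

Bonds broken (reactants):
  C-C: 2 × 340 = 680
  C-H: 8 × 403 = 3224
  O=O: 5 × 485 = 2425
  Σ(broken) = 6329 kJ
Bonds formed (products):
  C=O: 6 × 774 = 4644
  O-H: 8 × 447 = 3576
  Σ(formed) = 8220 kJ
ΔH = Σ(broken) − Σ(formed) = 6329 − 8220 = −1891 kJ

ΔH ≈ −1891 kJ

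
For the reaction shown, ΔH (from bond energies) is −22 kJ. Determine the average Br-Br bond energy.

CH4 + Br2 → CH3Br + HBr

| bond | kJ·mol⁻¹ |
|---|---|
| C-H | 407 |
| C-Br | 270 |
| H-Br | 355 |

D(Br-Br) ≈ 196 kJ/mol

Let D be the Br-Br bond energy.
Σ(broken) = 1×D + 4×407 = 1628 + D
Σ(formed) = 1×270 + 3×407 + 1×355 = 1846
ΔH = Σ(broken) − Σ(formed) = (1628 + D) − (1846) = −218 + D
Setting this equal to −22 kJ gives D = 196 kJ/mol.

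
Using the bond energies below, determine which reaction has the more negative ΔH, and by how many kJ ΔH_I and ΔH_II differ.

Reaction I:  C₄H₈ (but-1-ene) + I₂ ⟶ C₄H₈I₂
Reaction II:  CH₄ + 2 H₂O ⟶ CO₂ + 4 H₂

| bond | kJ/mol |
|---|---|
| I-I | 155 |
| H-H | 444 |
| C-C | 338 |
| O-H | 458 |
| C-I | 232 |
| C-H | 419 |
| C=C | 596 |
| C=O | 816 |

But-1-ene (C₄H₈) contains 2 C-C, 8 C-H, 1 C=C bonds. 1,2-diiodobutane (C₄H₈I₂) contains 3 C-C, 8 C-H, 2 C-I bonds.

Reaction I, by 151 kJ

Reaction I:
  Bonds broken (reactants):
    C-C: 2 × 338 = 676
    C-H: 8 × 419 = 3352
    C=C: 1 × 596 = 596
    I-I: 1 × 155 = 155
    Σ(broken) = 4779 kJ
  Bonds formed (products):
    C-C: 3 × 338 = 1014
    C-H: 8 × 419 = 3352
    C-I: 2 × 232 = 464
    Σ(formed) = 4830 kJ
  ΔH_I = 4779 − 4830 = −51 kJ
Reaction II:
  Bonds broken (reactants):
    C-H: 4 × 419 = 1676
    O-H: 4 × 458 = 1832
    Σ(broken) = 3508 kJ
  Bonds formed (products):
    C=O: 2 × 816 = 1632
    H-H: 4 × 444 = 1776
    Σ(formed) = 3408 kJ
  ΔH_II = 3508 − 3408 = +100 kJ
ΔH_I − ΔH_II = −151 kJ, so reaction I has the more negative ΔH; |ΔH_I − ΔH_II| = 151 kJ.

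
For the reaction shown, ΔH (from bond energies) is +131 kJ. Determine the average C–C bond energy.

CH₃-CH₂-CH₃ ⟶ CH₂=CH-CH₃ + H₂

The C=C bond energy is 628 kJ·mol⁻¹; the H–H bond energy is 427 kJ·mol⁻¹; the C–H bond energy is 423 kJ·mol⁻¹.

Let D be the C–C bond energy.
Σ(broken) = 2×D + 8×423 = 3384 + 2D
Σ(formed) = 1×D + 6×423 + 1×628 + 1×427 = 3593 + D
ΔH = Σ(broken) − Σ(formed) = (3384 + 2D) − (3593 + D) = −209 + D
Setting this equal to +131 kJ gives D = 340 kJ/mol.

D(C–C) ≈ 340 kJ/mol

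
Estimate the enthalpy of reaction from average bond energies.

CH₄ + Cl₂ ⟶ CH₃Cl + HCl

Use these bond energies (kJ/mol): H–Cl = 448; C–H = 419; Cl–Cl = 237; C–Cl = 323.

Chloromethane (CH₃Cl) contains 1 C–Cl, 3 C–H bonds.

ΔH ≈ −115 kJ

Bonds broken (reactants):
  C–H: 4 × 419 = 1676
  Cl–Cl: 1 × 237 = 237
  Σ(broken) = 1913 kJ
Bonds formed (products):
  C–Cl: 1 × 323 = 323
  C–H: 3 × 419 = 1257
  H–Cl: 1 × 448 = 448
  Σ(formed) = 2028 kJ
ΔH = Σ(broken) − Σ(formed) = 1913 − 2028 = −115 kJ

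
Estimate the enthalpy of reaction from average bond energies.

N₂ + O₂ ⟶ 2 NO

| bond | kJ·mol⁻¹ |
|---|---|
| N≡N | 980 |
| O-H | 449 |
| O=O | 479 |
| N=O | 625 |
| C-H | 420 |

ΔH ≈ +209 kJ

Bonds broken (reactants):
  N≡N: 1 × 980 = 980
  O=O: 1 × 479 = 479
  Σ(broken) = 1459 kJ
Bonds formed (products):
  N=O: 2 × 625 = 1250
  Σ(formed) = 1250 kJ
ΔH = Σ(broken) − Σ(formed) = 1459 − 1250 = +209 kJ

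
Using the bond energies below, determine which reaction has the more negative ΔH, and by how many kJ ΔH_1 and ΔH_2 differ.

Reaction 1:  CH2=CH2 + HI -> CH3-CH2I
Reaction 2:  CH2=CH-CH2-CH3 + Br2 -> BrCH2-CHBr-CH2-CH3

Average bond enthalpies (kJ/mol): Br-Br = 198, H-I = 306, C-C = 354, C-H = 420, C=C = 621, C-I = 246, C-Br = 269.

Reaction 1, by 20 kJ

Reaction 1:
  Bonds broken (reactants):
    C-H: 4 × 420 = 1680
    C=C: 1 × 621 = 621
    H-I: 1 × 306 = 306
    Σ(broken) = 2607 kJ
  Bonds formed (products):
    C-C: 1 × 354 = 354
    C-H: 5 × 420 = 2100
    C-I: 1 × 246 = 246
    Σ(formed) = 2700 kJ
  ΔH_1 = 2607 − 2700 = −93 kJ
Reaction 2:
  Bonds broken (reactants):
    Br-Br: 1 × 198 = 198
    C-C: 2 × 354 = 708
    C-H: 8 × 420 = 3360
    C=C: 1 × 621 = 621
    Σ(broken) = 4887 kJ
  Bonds formed (products):
    C-Br: 2 × 269 = 538
    C-C: 3 × 354 = 1062
    C-H: 8 × 420 = 3360
    Σ(formed) = 4960 kJ
  ΔH_2 = 4887 − 4960 = −73 kJ
ΔH_1 − ΔH_2 = −20 kJ, so reaction 1 has the more negative ΔH; |ΔH_1 − ΔH_2| = 20 kJ.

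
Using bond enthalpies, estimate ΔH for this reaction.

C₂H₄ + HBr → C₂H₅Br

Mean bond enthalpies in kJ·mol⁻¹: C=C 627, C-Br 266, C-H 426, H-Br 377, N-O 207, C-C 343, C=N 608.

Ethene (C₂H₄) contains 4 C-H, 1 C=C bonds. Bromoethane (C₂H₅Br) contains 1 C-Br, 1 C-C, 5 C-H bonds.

Bonds broken (reactants):
  C-H: 4 × 426 = 1704
  C=C: 1 × 627 = 627
  H-Br: 1 × 377 = 377
  Σ(broken) = 2708 kJ
Bonds formed (products):
  C-Br: 1 × 266 = 266
  C-C: 1 × 343 = 343
  C-H: 5 × 426 = 2130
  Σ(formed) = 2739 kJ
ΔH = Σ(broken) − Σ(formed) = 2708 − 2739 = −31 kJ

ΔH ≈ −31 kJ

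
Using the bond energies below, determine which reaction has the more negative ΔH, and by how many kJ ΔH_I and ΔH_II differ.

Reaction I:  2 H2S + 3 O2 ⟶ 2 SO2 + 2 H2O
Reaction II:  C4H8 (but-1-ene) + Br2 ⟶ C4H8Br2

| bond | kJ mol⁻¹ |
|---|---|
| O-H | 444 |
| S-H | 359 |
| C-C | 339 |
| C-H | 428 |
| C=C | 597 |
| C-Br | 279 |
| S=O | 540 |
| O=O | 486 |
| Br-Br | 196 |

Reaction I, by 938 kJ

Reaction I:
  Bonds broken (reactants):
    O=O: 3 × 486 = 1458
    S-H: 4 × 359 = 1436
    Σ(broken) = 2894 kJ
  Bonds formed (products):
    O-H: 4 × 444 = 1776
    S=O: 4 × 540 = 2160
    Σ(formed) = 3936 kJ
  ΔH_I = 2894 − 3936 = −1042 kJ
Reaction II:
  Bonds broken (reactants):
    Br-Br: 1 × 196 = 196
    C-C: 2 × 339 = 678
    C-H: 8 × 428 = 3424
    C=C: 1 × 597 = 597
    Σ(broken) = 4895 kJ
  Bonds formed (products):
    C-Br: 2 × 279 = 558
    C-C: 3 × 339 = 1017
    C-H: 8 × 428 = 3424
    Σ(formed) = 4999 kJ
  ΔH_II = 4895 − 4999 = −104 kJ
ΔH_I − ΔH_II = −938 kJ, so reaction I has the more negative ΔH; |ΔH_I − ΔH_II| = 938 kJ.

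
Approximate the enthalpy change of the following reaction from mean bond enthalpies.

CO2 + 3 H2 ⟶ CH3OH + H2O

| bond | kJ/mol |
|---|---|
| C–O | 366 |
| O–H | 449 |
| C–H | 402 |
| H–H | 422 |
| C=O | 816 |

ΔH ≈ −21 kJ

Bonds broken (reactants):
  C=O: 2 × 816 = 1632
  H–H: 3 × 422 = 1266
  Σ(broken) = 2898 kJ
Bonds formed (products):
  C–H: 3 × 402 = 1206
  C–O: 1 × 366 = 366
  O–H: 3 × 449 = 1347
  Σ(formed) = 2919 kJ
ΔH = Σ(broken) − Σ(formed) = 2898 − 2919 = −21 kJ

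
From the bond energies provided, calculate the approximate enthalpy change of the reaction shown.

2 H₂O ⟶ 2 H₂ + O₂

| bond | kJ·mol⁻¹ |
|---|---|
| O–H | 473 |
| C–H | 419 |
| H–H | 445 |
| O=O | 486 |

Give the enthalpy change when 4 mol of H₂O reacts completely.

Bonds broken (reactants):
  O–H: 4 × 473 = 1892
  Σ(broken) = 1892 kJ
Bonds formed (products):
  H–H: 2 × 445 = 890
  O=O: 1 × 486 = 486
  Σ(formed) = 1376 kJ
ΔH = Σ(broken) − Σ(formed) = 1892 − 1376 = +516 kJ
For 2× the reaction as written: 2 × (+516) = +1032 kJ

ΔH = +1032 kJ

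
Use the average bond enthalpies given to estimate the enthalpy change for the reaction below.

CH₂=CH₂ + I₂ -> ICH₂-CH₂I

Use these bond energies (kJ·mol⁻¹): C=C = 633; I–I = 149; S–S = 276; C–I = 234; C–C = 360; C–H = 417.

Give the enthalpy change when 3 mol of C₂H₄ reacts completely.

ΔH = −138 kJ

Bonds broken (reactants):
  C–H: 4 × 417 = 1668
  C=C: 1 × 633 = 633
  I–I: 1 × 149 = 149
  Σ(broken) = 2450 kJ
Bonds formed (products):
  C–C: 1 × 360 = 360
  C–H: 4 × 417 = 1668
  C–I: 2 × 234 = 468
  Σ(formed) = 2496 kJ
ΔH = Σ(broken) − Σ(formed) = 2450 − 2496 = −46 kJ
For 3× the reaction as written: 3 × (−46) = −138 kJ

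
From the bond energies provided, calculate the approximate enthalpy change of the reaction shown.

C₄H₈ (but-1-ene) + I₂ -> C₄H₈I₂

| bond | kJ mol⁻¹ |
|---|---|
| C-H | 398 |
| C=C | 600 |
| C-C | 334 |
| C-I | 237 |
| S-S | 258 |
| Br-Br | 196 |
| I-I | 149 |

Bonds broken (reactants):
  C-C: 2 × 334 = 668
  C-H: 8 × 398 = 3184
  C=C: 1 × 600 = 600
  I-I: 1 × 149 = 149
  Σ(broken) = 4601 kJ
Bonds formed (products):
  C-C: 3 × 334 = 1002
  C-H: 8 × 398 = 3184
  C-I: 2 × 237 = 474
  Σ(formed) = 4660 kJ
ΔH = Σ(broken) − Σ(formed) = 4601 − 4660 = −59 kJ

ΔH ≈ −59 kJ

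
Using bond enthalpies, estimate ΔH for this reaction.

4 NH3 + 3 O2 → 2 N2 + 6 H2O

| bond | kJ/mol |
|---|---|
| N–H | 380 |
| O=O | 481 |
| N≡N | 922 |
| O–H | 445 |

Bonds broken (reactants):
  N–H: 12 × 380 = 4560
  O=O: 3 × 481 = 1443
  Σ(broken) = 6003 kJ
Bonds formed (products):
  N≡N: 2 × 922 = 1844
  O–H: 12 × 445 = 5340
  Σ(formed) = 7184 kJ
ΔH = Σ(broken) − Σ(formed) = 6003 − 7184 = −1181 kJ

ΔH ≈ −1181 kJ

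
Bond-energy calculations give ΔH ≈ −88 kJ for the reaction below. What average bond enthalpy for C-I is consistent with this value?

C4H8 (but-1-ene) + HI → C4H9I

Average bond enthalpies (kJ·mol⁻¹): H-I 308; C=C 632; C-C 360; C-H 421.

Let D be the C-I bond energy.
Σ(broken) = 2×360 + 8×421 + 1×632 + 1×308 = 5028
Σ(formed) = 3×360 + 9×421 + 1×D = 4869 + D
ΔH = Σ(broken) − Σ(formed) = (5028) − (4869 + D) = +159 − D
Setting this equal to −88 kJ gives D = 247 kJ/mol.

D(C-I) ≈ 247 kJ/mol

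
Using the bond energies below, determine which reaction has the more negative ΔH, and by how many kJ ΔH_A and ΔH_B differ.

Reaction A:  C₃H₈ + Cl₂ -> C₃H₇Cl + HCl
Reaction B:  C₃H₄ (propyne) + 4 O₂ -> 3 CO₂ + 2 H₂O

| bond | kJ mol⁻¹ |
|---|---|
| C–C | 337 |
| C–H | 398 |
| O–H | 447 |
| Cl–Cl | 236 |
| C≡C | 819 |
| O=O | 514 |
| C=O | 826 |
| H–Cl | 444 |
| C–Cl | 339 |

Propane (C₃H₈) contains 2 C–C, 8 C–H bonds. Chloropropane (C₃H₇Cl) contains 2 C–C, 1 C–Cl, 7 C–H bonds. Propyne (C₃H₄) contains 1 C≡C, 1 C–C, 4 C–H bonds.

Reaction A:
  Bonds broken (reactants):
    C–C: 2 × 337 = 674
    C–H: 8 × 398 = 3184
    Cl–Cl: 1 × 236 = 236
    Σ(broken) = 4094 kJ
  Bonds formed (products):
    C–C: 2 × 337 = 674
    C–Cl: 1 × 339 = 339
    C–H: 7 × 398 = 2786
    H–Cl: 1 × 444 = 444
    Σ(formed) = 4243 kJ
  ΔH_A = 4094 − 4243 = −149 kJ
Reaction B:
  Bonds broken (reactants):
    C≡C: 1 × 819 = 819
    C–C: 1 × 337 = 337
    C–H: 4 × 398 = 1592
    O=O: 4 × 514 = 2056
    Σ(broken) = 4804 kJ
  Bonds formed (products):
    C=O: 6 × 826 = 4956
    O–H: 4 × 447 = 1788
    Σ(formed) = 6744 kJ
  ΔH_B = 4804 − 6744 = −1940 kJ
ΔH_A − ΔH_B = +1791 kJ, so reaction B has the more negative ΔH; |ΔH_A − ΔH_B| = 1791 kJ.

Reaction B, by 1791 kJ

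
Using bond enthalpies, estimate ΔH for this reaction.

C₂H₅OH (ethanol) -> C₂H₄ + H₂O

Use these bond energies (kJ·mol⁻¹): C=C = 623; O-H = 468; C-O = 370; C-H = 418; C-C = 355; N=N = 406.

Bonds broken (reactants):
  C-C: 1 × 355 = 355
  C-H: 5 × 418 = 2090
  C-O: 1 × 370 = 370
  O-H: 1 × 468 = 468
  Σ(broken) = 3283 kJ
Bonds formed (products):
  C-H: 4 × 418 = 1672
  C=C: 1 × 623 = 623
  O-H: 2 × 468 = 936
  Σ(formed) = 3231 kJ
ΔH = Σ(broken) − Σ(formed) = 3283 − 3231 = +52 kJ

ΔH ≈ +52 kJ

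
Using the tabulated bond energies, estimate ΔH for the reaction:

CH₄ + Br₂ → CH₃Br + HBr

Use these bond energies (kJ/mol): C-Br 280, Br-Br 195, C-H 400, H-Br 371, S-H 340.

ΔH ≈ −56 kJ

Bonds broken (reactants):
  Br-Br: 1 × 195 = 195
  C-H: 4 × 400 = 1600
  Σ(broken) = 1795 kJ
Bonds formed (products):
  C-Br: 1 × 280 = 280
  C-H: 3 × 400 = 1200
  H-Br: 1 × 371 = 371
  Σ(formed) = 1851 kJ
ΔH = Σ(broken) − Σ(formed) = 1795 − 1851 = −56 kJ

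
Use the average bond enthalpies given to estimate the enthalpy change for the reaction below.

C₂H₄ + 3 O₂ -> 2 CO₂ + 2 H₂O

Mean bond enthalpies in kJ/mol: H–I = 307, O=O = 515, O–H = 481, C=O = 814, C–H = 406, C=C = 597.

ΔH ≈ −1414 kJ

Bonds broken (reactants):
  C–H: 4 × 406 = 1624
  C=C: 1 × 597 = 597
  O=O: 3 × 515 = 1545
  Σ(broken) = 3766 kJ
Bonds formed (products):
  C=O: 4 × 814 = 3256
  O–H: 4 × 481 = 1924
  Σ(formed) = 5180 kJ
ΔH = Σ(broken) − Σ(formed) = 3766 − 5180 = −1414 kJ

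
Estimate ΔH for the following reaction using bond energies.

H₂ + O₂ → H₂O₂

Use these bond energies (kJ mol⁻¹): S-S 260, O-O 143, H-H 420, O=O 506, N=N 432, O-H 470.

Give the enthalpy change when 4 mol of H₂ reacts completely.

ΔH = −628 kJ

Bonds broken (reactants):
  H-H: 1 × 420 = 420
  O=O: 1 × 506 = 506
  Σ(broken) = 926 kJ
Bonds formed (products):
  O-H: 2 × 470 = 940
  O-O: 1 × 143 = 143
  Σ(formed) = 1083 kJ
ΔH = Σ(broken) − Σ(formed) = 926 − 1083 = −157 kJ
For 4× the reaction as written: 4 × (−157) = −628 kJ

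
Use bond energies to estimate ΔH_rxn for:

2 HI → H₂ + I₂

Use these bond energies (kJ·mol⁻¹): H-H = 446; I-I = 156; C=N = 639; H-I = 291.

ΔH ≈ −20 kJ

Bonds broken (reactants):
  H-I: 2 × 291 = 582
  Σ(broken) = 582 kJ
Bonds formed (products):
  H-H: 1 × 446 = 446
  I-I: 1 × 156 = 156
  Σ(formed) = 602 kJ
ΔH = Σ(broken) − Σ(formed) = 582 − 602 = −20 kJ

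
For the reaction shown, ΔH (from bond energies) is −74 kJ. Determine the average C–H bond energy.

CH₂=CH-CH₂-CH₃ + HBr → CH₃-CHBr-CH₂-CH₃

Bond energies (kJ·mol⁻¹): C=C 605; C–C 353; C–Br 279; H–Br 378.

Let D be the C–H bond energy.
Σ(broken) = 2×353 + 8×D + 1×605 + 1×378 = 1689 + 8D
Σ(formed) = 1×279 + 3×353 + 9×D = 1338 + 9D
ΔH = Σ(broken) − Σ(formed) = (1689 + 8D) − (1338 + 9D) = +351 − D
Setting this equal to −74 kJ gives D = 425 kJ/mol.

D(C–H) ≈ 425 kJ/mol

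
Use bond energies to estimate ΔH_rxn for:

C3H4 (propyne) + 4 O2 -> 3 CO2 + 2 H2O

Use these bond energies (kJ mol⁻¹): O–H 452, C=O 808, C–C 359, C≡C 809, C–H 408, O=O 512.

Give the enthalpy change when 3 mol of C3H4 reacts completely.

ΔH = −5424 kJ

Bonds broken (reactants):
  C≡C: 1 × 809 = 809
  C–C: 1 × 359 = 359
  C–H: 4 × 408 = 1632
  O=O: 4 × 512 = 2048
  Σ(broken) = 4848 kJ
Bonds formed (products):
  C=O: 6 × 808 = 4848
  O–H: 4 × 452 = 1808
  Σ(formed) = 6656 kJ
ΔH = Σ(broken) − Σ(formed) = 4848 − 6656 = −1808 kJ
For 3× the reaction as written: 3 × (−1808) = −5424 kJ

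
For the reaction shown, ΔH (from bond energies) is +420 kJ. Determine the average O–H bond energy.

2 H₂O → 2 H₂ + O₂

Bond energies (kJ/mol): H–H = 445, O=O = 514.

D(O–H) ≈ 456 kJ/mol

Let D be the O–H bond energy.
Σ(broken) = 4×D = 4D
Σ(formed) = 2×445 + 1×514 = 1404
ΔH = Σ(broken) − Σ(formed) = (4D) − (1404) = −1404 + 4D
Setting this equal to +420 kJ gives 4D = 1824, so D = 456 kJ/mol.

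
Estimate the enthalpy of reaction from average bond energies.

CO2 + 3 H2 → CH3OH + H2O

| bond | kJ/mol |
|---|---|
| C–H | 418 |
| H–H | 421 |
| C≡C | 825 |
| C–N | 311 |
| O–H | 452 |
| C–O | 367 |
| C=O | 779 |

Bonds broken (reactants):
  C=O: 2 × 779 = 1558
  H–H: 3 × 421 = 1263
  Σ(broken) = 2821 kJ
Bonds formed (products):
  C–H: 3 × 418 = 1254
  C–O: 1 × 367 = 367
  O–H: 3 × 452 = 1356
  Σ(formed) = 2977 kJ
ΔH = Σ(broken) − Σ(formed) = 2821 − 2977 = −156 kJ

ΔH ≈ −156 kJ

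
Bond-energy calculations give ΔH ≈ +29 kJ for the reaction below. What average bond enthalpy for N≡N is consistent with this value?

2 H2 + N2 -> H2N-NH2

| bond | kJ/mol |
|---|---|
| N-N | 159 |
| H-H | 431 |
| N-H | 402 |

Let D be the N≡N bond energy.
Σ(broken) = 2×431 + 1×D = 862 + D
Σ(formed) = 4×402 + 1×159 = 1767
ΔH = Σ(broken) − Σ(formed) = (862 + D) − (1767) = −905 + D
Setting this equal to +29 kJ gives D = 934 kJ/mol.

D(N≡N) ≈ 934 kJ/mol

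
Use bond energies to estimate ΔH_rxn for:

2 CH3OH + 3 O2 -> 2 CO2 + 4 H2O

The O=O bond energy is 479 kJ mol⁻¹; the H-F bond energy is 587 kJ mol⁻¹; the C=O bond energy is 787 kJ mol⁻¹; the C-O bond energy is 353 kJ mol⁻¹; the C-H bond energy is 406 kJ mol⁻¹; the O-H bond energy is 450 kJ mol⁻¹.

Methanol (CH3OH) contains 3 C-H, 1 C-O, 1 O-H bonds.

ΔH ≈ −1269 kJ

Bonds broken (reactants):
  C-H: 6 × 406 = 2436
  C-O: 2 × 353 = 706
  O-H: 2 × 450 = 900
  O=O: 3 × 479 = 1437
  Σ(broken) = 5479 kJ
Bonds formed (products):
  C=O: 4 × 787 = 3148
  O-H: 8 × 450 = 3600
  Σ(formed) = 6748 kJ
ΔH = Σ(broken) − Σ(formed) = 5479 − 6748 = −1269 kJ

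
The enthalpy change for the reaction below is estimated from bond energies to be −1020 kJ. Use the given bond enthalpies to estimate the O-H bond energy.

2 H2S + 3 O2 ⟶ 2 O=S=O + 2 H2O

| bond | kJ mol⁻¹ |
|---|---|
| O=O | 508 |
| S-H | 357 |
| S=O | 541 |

Let D be the O-H bond energy.
Σ(broken) = 3×508 + 4×357 = 2952
Σ(formed) = 4×D + 4×541 = 2164 + 4D
ΔH = Σ(broken) − Σ(formed) = (2952) − (2164 + 4D) = +788 − 4D
Setting this equal to −1020 kJ gives 4D = 1808, so D = 452 kJ/mol.

D(O-H) ≈ 452 kJ/mol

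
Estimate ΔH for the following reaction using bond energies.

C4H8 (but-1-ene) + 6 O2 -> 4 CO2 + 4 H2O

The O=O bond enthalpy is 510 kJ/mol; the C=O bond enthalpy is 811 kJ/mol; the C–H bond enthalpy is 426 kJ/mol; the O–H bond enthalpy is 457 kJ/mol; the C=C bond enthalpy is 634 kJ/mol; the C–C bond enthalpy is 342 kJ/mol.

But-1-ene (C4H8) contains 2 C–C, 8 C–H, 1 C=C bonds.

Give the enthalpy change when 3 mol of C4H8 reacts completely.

Bonds broken (reactants):
  C–C: 2 × 342 = 684
  C–H: 8 × 426 = 3408
  C=C: 1 × 634 = 634
  O=O: 6 × 510 = 3060
  Σ(broken) = 7786 kJ
Bonds formed (products):
  C=O: 8 × 811 = 6488
  O–H: 8 × 457 = 3656
  Σ(formed) = 10144 kJ
ΔH = Σ(broken) − Σ(formed) = 7786 − 10144 = −2358 kJ
For 3× the reaction as written: 3 × (−2358) = −7074 kJ

ΔH = −7074 kJ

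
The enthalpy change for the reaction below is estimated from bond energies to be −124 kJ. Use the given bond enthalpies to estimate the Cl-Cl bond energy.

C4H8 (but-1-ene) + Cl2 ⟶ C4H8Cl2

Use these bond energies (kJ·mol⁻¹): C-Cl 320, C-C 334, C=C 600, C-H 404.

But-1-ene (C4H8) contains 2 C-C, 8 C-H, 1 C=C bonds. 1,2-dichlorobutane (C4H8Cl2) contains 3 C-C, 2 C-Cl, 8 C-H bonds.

Let D be the Cl-Cl bond energy.
Σ(broken) = 2×334 + 8×404 + 1×600 + 1×D = 4500 + D
Σ(formed) = 3×334 + 2×320 + 8×404 = 4874
ΔH = Σ(broken) − Σ(formed) = (4500 + D) − (4874) = −374 + D
Setting this equal to −124 kJ gives D = 250 kJ/mol.

D(Cl-Cl) ≈ 250 kJ/mol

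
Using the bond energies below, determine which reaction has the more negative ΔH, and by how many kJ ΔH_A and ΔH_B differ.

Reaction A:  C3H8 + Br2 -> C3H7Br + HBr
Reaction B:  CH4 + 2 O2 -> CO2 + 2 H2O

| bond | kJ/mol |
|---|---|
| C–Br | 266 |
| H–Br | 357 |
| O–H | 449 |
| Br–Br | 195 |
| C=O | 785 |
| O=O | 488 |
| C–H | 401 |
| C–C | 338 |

Reaction A:
  Bonds broken (reactants):
    Br–Br: 1 × 195 = 195
    C–C: 2 × 338 = 676
    C–H: 8 × 401 = 3208
    Σ(broken) = 4079 kJ
  Bonds formed (products):
    C–Br: 1 × 266 = 266
    C–C: 2 × 338 = 676
    C–H: 7 × 401 = 2807
    H–Br: 1 × 357 = 357
    Σ(formed) = 4106 kJ
  ΔH_A = 4079 − 4106 = −27 kJ
Reaction B:
  Bonds broken (reactants):
    C–H: 4 × 401 = 1604
    O=O: 2 × 488 = 976
    Σ(broken) = 2580 kJ
  Bonds formed (products):
    C=O: 2 × 785 = 1570
    O–H: 4 × 449 = 1796
    Σ(formed) = 3366 kJ
  ΔH_B = 2580 − 3366 = −786 kJ
ΔH_A − ΔH_B = +759 kJ, so reaction B has the more negative ΔH; |ΔH_A − ΔH_B| = 759 kJ.

Reaction B, by 759 kJ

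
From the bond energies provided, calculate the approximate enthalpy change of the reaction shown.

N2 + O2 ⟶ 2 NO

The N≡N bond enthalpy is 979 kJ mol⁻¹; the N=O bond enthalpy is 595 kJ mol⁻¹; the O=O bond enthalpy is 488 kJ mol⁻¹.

Bonds broken (reactants):
  N≡N: 1 × 979 = 979
  O=O: 1 × 488 = 488
  Σ(broken) = 1467 kJ
Bonds formed (products):
  N=O: 2 × 595 = 1190
  Σ(formed) = 1190 kJ
ΔH = Σ(broken) − Σ(formed) = 1467 − 1190 = +277 kJ

ΔH ≈ +277 kJ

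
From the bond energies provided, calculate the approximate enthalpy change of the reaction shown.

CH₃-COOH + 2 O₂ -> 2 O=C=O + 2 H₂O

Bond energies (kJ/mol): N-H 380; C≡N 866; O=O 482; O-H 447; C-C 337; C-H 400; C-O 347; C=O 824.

Bonds broken (reactants):
  C-C: 1 × 337 = 337
  C-H: 3 × 400 = 1200
  C-O: 1 × 347 = 347
  C=O: 1 × 824 = 824
  O-H: 1 × 447 = 447
  O=O: 2 × 482 = 964
  Σ(broken) = 4119 kJ
Bonds formed (products):
  C=O: 4 × 824 = 3296
  O-H: 4 × 447 = 1788
  Σ(formed) = 5084 kJ
ΔH = Σ(broken) − Σ(formed) = 4119 − 5084 = −965 kJ

ΔH ≈ −965 kJ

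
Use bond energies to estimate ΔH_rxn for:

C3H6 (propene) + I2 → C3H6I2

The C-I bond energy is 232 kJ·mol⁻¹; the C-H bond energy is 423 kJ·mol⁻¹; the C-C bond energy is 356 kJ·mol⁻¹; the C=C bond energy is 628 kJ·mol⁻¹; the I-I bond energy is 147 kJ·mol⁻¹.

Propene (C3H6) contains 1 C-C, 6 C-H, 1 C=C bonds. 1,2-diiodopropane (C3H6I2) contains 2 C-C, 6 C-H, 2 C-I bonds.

ΔH ≈ −45 kJ

Bonds broken (reactants):
  C-C: 1 × 356 = 356
  C-H: 6 × 423 = 2538
  C=C: 1 × 628 = 628
  I-I: 1 × 147 = 147
  Σ(broken) = 3669 kJ
Bonds formed (products):
  C-C: 2 × 356 = 712
  C-H: 6 × 423 = 2538
  C-I: 2 × 232 = 464
  Σ(formed) = 3714 kJ
ΔH = Σ(broken) − Σ(formed) = 3669 − 3714 = −45 kJ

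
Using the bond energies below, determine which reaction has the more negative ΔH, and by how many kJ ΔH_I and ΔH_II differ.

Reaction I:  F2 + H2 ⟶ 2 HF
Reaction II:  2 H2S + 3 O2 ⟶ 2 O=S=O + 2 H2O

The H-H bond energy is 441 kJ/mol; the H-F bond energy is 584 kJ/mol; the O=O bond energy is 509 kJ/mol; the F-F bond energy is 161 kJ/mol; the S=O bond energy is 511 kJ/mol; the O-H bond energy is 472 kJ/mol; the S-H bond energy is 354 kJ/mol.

Reaction II, by 423 kJ

Reaction I:
  Bonds broken (reactants):
    F-F: 1 × 161 = 161
    H-H: 1 × 441 = 441
    Σ(broken) = 602 kJ
  Bonds formed (products):
    H-F: 2 × 584 = 1168
    Σ(formed) = 1168 kJ
  ΔH_I = 602 − 1168 = −566 kJ
Reaction II:
  Bonds broken (reactants):
    O=O: 3 × 509 = 1527
    S-H: 4 × 354 = 1416
    Σ(broken) = 2943 kJ
  Bonds formed (products):
    O-H: 4 × 472 = 1888
    S=O: 4 × 511 = 2044
    Σ(formed) = 3932 kJ
  ΔH_II = 2943 − 3932 = −989 kJ
ΔH_I − ΔH_II = +423 kJ, so reaction II has the more negative ΔH; |ΔH_I − ΔH_II| = 423 kJ.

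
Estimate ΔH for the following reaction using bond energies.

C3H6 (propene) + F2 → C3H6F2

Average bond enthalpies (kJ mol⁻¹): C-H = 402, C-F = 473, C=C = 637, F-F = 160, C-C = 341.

Bonds broken (reactants):
  C-C: 1 × 341 = 341
  C-H: 6 × 402 = 2412
  C=C: 1 × 637 = 637
  F-F: 1 × 160 = 160
  Σ(broken) = 3550 kJ
Bonds formed (products):
  C-C: 2 × 341 = 682
  C-F: 2 × 473 = 946
  C-H: 6 × 402 = 2412
  Σ(formed) = 4040 kJ
ΔH = Σ(broken) − Σ(formed) = 3550 − 4040 = −490 kJ

ΔH ≈ −490 kJ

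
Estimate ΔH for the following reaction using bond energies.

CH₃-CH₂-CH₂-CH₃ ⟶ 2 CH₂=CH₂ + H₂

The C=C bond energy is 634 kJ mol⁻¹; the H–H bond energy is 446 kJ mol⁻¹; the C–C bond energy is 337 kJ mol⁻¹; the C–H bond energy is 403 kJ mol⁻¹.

ΔH ≈ +103 kJ

Bonds broken (reactants):
  C–C: 3 × 337 = 1011
  C–H: 10 × 403 = 4030
  Σ(broken) = 5041 kJ
Bonds formed (products):
  C–H: 8 × 403 = 3224
  C=C: 2 × 634 = 1268
  H–H: 1 × 446 = 446
  Σ(formed) = 4938 kJ
ΔH = Σ(broken) − Σ(formed) = 5041 − 4938 = +103 kJ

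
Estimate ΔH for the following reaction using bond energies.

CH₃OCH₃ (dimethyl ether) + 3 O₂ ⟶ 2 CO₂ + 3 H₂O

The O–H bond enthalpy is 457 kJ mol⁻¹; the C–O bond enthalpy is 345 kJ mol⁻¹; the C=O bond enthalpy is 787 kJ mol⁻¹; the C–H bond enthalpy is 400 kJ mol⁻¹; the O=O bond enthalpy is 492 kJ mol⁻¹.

ΔH ≈ −1324 kJ

Bonds broken (reactants):
  C–H: 6 × 400 = 2400
  C–O: 2 × 345 = 690
  O=O: 3 × 492 = 1476
  Σ(broken) = 4566 kJ
Bonds formed (products):
  C=O: 4 × 787 = 3148
  O–H: 6 × 457 = 2742
  Σ(formed) = 5890 kJ
ΔH = Σ(broken) − Σ(formed) = 4566 − 5890 = −1324 kJ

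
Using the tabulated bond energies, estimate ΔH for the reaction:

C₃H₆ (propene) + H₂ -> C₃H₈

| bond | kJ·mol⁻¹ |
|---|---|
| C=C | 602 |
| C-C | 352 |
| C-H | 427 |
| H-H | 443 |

ΔH ≈ −161 kJ

Bonds broken (reactants):
  C-C: 1 × 352 = 352
  C-H: 6 × 427 = 2562
  C=C: 1 × 602 = 602
  H-H: 1 × 443 = 443
  Σ(broken) = 3959 kJ
Bonds formed (products):
  C-C: 2 × 352 = 704
  C-H: 8 × 427 = 3416
  Σ(formed) = 4120 kJ
ΔH = Σ(broken) − Σ(formed) = 3959 − 4120 = −161 kJ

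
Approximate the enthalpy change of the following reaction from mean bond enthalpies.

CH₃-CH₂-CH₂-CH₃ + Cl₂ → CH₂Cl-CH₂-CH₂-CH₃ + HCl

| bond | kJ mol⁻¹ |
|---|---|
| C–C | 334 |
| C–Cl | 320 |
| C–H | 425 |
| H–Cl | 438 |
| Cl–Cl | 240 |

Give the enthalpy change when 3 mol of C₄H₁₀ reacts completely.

ΔH = −279 kJ

Bonds broken (reactants):
  C–C: 3 × 334 = 1002
  C–H: 10 × 425 = 4250
  Cl–Cl: 1 × 240 = 240
  Σ(broken) = 5492 kJ
Bonds formed (products):
  C–C: 3 × 334 = 1002
  C–Cl: 1 × 320 = 320
  C–H: 9 × 425 = 3825
  H–Cl: 1 × 438 = 438
  Σ(formed) = 5585 kJ
ΔH = Σ(broken) − Σ(formed) = 5492 − 5585 = −93 kJ
For 3× the reaction as written: 3 × (−93) = −279 kJ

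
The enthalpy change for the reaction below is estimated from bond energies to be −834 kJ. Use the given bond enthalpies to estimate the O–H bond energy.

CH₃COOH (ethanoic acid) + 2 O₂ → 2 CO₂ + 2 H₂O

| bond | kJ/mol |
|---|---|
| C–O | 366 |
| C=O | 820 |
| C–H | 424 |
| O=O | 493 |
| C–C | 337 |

Let D be the O–H bond energy.
Σ(broken) = 1×337 + 3×424 + 1×366 + 1×820 + 1×D + 2×493 = 3781 + D
Σ(formed) = 4×820 + 4×D = 3280 + 4D
ΔH = Σ(broken) − Σ(formed) = (3781 + D) − (3280 + 4D) = +501 − 3D
Setting this equal to −834 kJ gives 3D = 1335, so D = 445 kJ/mol.

D(O–H) ≈ 445 kJ/mol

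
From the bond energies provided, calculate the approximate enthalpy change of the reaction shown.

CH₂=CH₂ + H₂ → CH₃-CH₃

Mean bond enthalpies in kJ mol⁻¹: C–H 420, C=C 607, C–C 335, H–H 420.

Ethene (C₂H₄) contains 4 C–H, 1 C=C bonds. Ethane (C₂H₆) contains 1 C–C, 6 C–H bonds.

ΔH ≈ −148 kJ

Bonds broken (reactants):
  C–H: 4 × 420 = 1680
  C=C: 1 × 607 = 607
  H–H: 1 × 420 = 420
  Σ(broken) = 2707 kJ
Bonds formed (products):
  C–C: 1 × 335 = 335
  C–H: 6 × 420 = 2520
  Σ(formed) = 2855 kJ
ΔH = Σ(broken) − Σ(formed) = 2707 − 2855 = −148 kJ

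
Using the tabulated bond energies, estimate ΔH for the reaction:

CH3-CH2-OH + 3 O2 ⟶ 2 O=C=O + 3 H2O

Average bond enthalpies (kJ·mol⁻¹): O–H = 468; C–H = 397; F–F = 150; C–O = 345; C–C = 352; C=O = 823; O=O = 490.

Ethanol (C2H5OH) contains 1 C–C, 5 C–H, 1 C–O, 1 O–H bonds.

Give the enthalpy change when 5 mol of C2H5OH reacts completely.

ΔH = −7400 kJ

Bonds broken (reactants):
  C–C: 1 × 352 = 352
  C–H: 5 × 397 = 1985
  C–O: 1 × 345 = 345
  O–H: 1 × 468 = 468
  O=O: 3 × 490 = 1470
  Σ(broken) = 4620 kJ
Bonds formed (products):
  C=O: 4 × 823 = 3292
  O–H: 6 × 468 = 2808
  Σ(formed) = 6100 kJ
ΔH = Σ(broken) − Σ(formed) = 4620 − 6100 = −1480 kJ
For 5× the reaction as written: 5 × (−1480) = −7400 kJ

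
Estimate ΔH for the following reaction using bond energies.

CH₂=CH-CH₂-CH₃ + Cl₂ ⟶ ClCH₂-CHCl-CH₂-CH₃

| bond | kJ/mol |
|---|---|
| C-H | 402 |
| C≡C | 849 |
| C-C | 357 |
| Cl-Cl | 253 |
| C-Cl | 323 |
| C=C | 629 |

ΔH ≈ −121 kJ

Bonds broken (reactants):
  C-C: 2 × 357 = 714
  C-H: 8 × 402 = 3216
  C=C: 1 × 629 = 629
  Cl-Cl: 1 × 253 = 253
  Σ(broken) = 4812 kJ
Bonds formed (products):
  C-C: 3 × 357 = 1071
  C-Cl: 2 × 323 = 646
  C-H: 8 × 402 = 3216
  Σ(formed) = 4933 kJ
ΔH = Σ(broken) − Σ(formed) = 4812 − 4933 = −121 kJ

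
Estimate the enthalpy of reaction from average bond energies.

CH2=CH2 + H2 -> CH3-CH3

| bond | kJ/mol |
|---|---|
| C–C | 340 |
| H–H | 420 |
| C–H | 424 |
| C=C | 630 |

Bonds broken (reactants):
  C–H: 4 × 424 = 1696
  C=C: 1 × 630 = 630
  H–H: 1 × 420 = 420
  Σ(broken) = 2746 kJ
Bonds formed (products):
  C–C: 1 × 340 = 340
  C–H: 6 × 424 = 2544
  Σ(formed) = 2884 kJ
ΔH = Σ(broken) − Σ(formed) = 2746 − 2884 = −138 kJ

ΔH ≈ −138 kJ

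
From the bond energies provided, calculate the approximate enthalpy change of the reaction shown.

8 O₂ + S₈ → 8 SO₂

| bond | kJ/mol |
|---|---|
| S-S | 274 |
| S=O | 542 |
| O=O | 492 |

Bonds broken (reactants):
  O=O: 8 × 492 = 3936
  S-S: 8 × 274 = 2192
  Σ(broken) = 6128 kJ
Bonds formed (products):
  S=O: 16 × 542 = 8672
  Σ(formed) = 8672 kJ
ΔH = Σ(broken) − Σ(formed) = 6128 − 8672 = −2544 kJ

ΔH ≈ −2544 kJ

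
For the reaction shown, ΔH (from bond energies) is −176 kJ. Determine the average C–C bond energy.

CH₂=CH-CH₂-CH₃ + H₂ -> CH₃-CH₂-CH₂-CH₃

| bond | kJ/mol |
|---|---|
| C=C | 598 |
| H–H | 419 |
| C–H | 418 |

D(C–C) ≈ 357 kJ/mol

Let D be the C–C bond energy.
Σ(broken) = 2×D + 8×418 + 1×598 + 1×419 = 4361 + 2D
Σ(formed) = 3×D + 10×418 = 4180 + 3D
ΔH = Σ(broken) − Σ(formed) = (4361 + 2D) − (4180 + 3D) = +181 − D
Setting this equal to −176 kJ gives D = 357 kJ/mol.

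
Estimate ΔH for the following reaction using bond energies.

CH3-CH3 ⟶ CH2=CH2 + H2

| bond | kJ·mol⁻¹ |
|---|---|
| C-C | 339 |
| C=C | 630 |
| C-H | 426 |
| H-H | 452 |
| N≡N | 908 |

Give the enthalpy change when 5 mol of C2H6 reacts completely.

Bonds broken (reactants):
  C-C: 1 × 339 = 339
  C-H: 6 × 426 = 2556
  Σ(broken) = 2895 kJ
Bonds formed (products):
  C-H: 4 × 426 = 1704
  C=C: 1 × 630 = 630
  H-H: 1 × 452 = 452
  Σ(formed) = 2786 kJ
ΔH = Σ(broken) − Σ(formed) = 2895 − 2786 = +109 kJ
For 5× the reaction as written: 5 × (+109) = +545 kJ

ΔH = +545 kJ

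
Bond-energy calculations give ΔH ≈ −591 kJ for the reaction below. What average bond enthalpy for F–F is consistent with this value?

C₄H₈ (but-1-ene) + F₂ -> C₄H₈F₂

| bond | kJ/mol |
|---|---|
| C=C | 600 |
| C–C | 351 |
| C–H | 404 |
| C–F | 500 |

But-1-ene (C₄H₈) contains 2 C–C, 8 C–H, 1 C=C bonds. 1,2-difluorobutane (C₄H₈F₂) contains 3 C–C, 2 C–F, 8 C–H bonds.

D(F–F) ≈ 160 kJ/mol

Let D be the F–F bond energy.
Σ(broken) = 2×351 + 8×404 + 1×600 + 1×D = 4534 + D
Σ(formed) = 3×351 + 2×500 + 8×404 = 5285
ΔH = Σ(broken) − Σ(formed) = (4534 + D) − (5285) = −751 + D
Setting this equal to −591 kJ gives D = 160 kJ/mol.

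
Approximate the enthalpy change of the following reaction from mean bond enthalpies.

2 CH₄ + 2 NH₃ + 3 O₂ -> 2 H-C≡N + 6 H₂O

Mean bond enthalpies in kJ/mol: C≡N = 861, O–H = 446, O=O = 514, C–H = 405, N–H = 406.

Bonds broken (reactants):
  C–H: 8 × 405 = 3240
  N–H: 6 × 406 = 2436
  O=O: 3 × 514 = 1542
  Σ(broken) = 7218 kJ
Bonds formed (products):
  C≡N: 2 × 861 = 1722
  C–H: 2 × 405 = 810
  O–H: 12 × 446 = 5352
  Σ(formed) = 7884 kJ
ΔH = Σ(broken) − Σ(formed) = 7218 − 7884 = −666 kJ

ΔH ≈ −666 kJ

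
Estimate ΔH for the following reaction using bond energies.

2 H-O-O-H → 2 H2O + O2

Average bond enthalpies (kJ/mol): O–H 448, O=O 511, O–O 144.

ΔH ≈ −223 kJ

Bonds broken (reactants):
  O–H: 4 × 448 = 1792
  O–O: 2 × 144 = 288
  Σ(broken) = 2080 kJ
Bonds formed (products):
  O–H: 4 × 448 = 1792
  O=O: 1 × 511 = 511
  Σ(formed) = 2303 kJ
ΔH = Σ(broken) − Σ(formed) = 2080 − 2303 = −223 kJ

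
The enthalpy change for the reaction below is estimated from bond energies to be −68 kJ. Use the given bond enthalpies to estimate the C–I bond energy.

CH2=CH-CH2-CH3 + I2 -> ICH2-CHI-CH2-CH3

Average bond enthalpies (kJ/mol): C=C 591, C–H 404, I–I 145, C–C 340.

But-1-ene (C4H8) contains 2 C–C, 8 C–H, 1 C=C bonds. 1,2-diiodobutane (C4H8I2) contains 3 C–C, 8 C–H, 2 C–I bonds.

Let D be the C–I bond energy.
Σ(broken) = 2×340 + 8×404 + 1×591 + 1×145 = 4648
Σ(formed) = 3×340 + 8×404 + 2×D = 4252 + 2D
ΔH = Σ(broken) − Σ(formed) = (4648) − (4252 + 2D) = +396 − 2D
Setting this equal to −68 kJ gives 2D = 464, so D = 232 kJ/mol.

D(C–I) ≈ 232 kJ/mol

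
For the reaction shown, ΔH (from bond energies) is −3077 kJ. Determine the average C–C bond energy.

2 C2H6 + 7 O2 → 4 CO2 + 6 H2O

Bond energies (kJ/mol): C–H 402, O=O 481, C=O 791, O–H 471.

D(C–C) ≈ 356 kJ/mol

Let D be the C–C bond energy.
Σ(broken) = 2×D + 12×402 + 7×481 = 8191 + 2D
Σ(formed) = 8×791 + 12×471 = 11980
ΔH = Σ(broken) − Σ(formed) = (8191 + 2D) − (11980) = −3789 + 2D
Setting this equal to −3077 kJ gives 2D = 712, so D = 356 kJ/mol.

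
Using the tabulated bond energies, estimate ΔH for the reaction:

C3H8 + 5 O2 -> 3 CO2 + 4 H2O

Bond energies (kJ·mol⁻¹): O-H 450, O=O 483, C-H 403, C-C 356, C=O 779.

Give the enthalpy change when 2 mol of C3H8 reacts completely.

Bonds broken (reactants):
  C-C: 2 × 356 = 712
  C-H: 8 × 403 = 3224
  O=O: 5 × 483 = 2415
  Σ(broken) = 6351 kJ
Bonds formed (products):
  C=O: 6 × 779 = 4674
  O-H: 8 × 450 = 3600
  Σ(formed) = 8274 kJ
ΔH = Σ(broken) − Σ(formed) = 6351 − 8274 = −1923 kJ
For 2× the reaction as written: 2 × (−1923) = −3846 kJ

ΔH = −3846 kJ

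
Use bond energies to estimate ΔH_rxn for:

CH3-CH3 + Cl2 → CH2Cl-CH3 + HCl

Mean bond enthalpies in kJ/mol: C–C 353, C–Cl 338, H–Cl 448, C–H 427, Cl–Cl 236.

ΔH ≈ −123 kJ

Bonds broken (reactants):
  C–C: 1 × 353 = 353
  C–H: 6 × 427 = 2562
  Cl–Cl: 1 × 236 = 236
  Σ(broken) = 3151 kJ
Bonds formed (products):
  C–C: 1 × 353 = 353
  C–Cl: 1 × 338 = 338
  C–H: 5 × 427 = 2135
  H–Cl: 1 × 448 = 448
  Σ(formed) = 3274 kJ
ΔH = Σ(broken) − Σ(formed) = 3151 − 3274 = −123 kJ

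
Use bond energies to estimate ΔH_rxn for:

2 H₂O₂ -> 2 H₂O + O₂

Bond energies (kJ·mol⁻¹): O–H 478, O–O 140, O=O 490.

Bonds broken (reactants):
  O–H: 4 × 478 = 1912
  O–O: 2 × 140 = 280
  Σ(broken) = 2192 kJ
Bonds formed (products):
  O–H: 4 × 478 = 1912
  O=O: 1 × 490 = 490
  Σ(formed) = 2402 kJ
ΔH = Σ(broken) − Σ(formed) = 2192 − 2402 = −210 kJ

ΔH ≈ −210 kJ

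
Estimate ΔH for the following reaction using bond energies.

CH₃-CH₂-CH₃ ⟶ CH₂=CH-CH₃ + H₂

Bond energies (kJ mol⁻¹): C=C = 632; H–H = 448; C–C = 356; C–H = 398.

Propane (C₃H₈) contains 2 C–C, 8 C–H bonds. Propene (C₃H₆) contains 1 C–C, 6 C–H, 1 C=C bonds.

Bonds broken (reactants):
  C–C: 2 × 356 = 712
  C–H: 8 × 398 = 3184
  Σ(broken) = 3896 kJ
Bonds formed (products):
  C–C: 1 × 356 = 356
  C–H: 6 × 398 = 2388
  C=C: 1 × 632 = 632
  H–H: 1 × 448 = 448
  Σ(formed) = 3824 kJ
ΔH = Σ(broken) − Σ(formed) = 3896 − 3824 = +72 kJ

ΔH ≈ +72 kJ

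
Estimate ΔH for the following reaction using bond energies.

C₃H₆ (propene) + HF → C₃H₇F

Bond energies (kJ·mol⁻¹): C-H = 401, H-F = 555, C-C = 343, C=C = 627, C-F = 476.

Bonds broken (reactants):
  C-C: 1 × 343 = 343
  C-H: 6 × 401 = 2406
  C=C: 1 × 627 = 627
  H-F: 1 × 555 = 555
  Σ(broken) = 3931 kJ
Bonds formed (products):
  C-C: 2 × 343 = 686
  C-F: 1 × 476 = 476
  C-H: 7 × 401 = 2807
  Σ(formed) = 3969 kJ
ΔH = Σ(broken) − Σ(formed) = 3931 − 3969 = −38 kJ

ΔH ≈ −38 kJ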